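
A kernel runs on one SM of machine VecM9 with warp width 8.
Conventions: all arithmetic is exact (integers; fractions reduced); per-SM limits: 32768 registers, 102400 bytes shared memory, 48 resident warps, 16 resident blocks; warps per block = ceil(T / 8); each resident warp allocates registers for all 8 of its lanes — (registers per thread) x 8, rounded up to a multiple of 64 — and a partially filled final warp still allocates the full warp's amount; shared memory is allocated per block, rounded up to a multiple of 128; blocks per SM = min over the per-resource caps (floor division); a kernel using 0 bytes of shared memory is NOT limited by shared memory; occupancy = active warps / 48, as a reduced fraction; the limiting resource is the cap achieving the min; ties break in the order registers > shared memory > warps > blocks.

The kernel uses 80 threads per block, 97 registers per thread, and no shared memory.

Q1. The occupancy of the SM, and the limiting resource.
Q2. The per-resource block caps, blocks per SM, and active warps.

Answer: occupancy 5/8, limited by registers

registers: 3 blocks
shared memory: no limit (kernel uses none)
warps: 4 blocks
blocks: 16 blocks

Answer: 3 blocks, 30 active warps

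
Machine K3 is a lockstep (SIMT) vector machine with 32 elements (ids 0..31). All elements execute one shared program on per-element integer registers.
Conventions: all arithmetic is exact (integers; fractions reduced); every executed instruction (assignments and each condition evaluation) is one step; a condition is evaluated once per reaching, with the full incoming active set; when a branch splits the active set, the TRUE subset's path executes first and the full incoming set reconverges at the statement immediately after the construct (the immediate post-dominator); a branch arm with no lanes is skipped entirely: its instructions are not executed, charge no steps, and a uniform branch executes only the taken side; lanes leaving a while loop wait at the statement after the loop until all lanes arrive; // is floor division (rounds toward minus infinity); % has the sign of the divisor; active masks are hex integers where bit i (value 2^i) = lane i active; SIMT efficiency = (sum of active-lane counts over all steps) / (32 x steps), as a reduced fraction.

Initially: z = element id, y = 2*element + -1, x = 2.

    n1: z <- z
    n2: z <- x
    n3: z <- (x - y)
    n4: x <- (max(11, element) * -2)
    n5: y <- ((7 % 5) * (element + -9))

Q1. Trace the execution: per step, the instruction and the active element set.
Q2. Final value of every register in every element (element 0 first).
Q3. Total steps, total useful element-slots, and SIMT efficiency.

step 0: z <- z                       0xffffffff
step 1: z <- x                       0xffffffff
step 2: z <- (x - y)                 0xffffffff
step 3: x <- (max(11, element) * -2) 0xffffffff
step 4: y <- ((7 % 5) * (element + -9)) 0xffffffff

Answer: 5 steps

z: 3,1,-1,-3,-5,-7,-9,-11,-13,-15,-17,-19,-21,-23,-25,-27,-29,-31,-33,-35,-37,-39,-41,-43,-45,-47,-49,-51,-53,-55,-57,-59
y: -18,-16,-14,-12,-10,-8,-6,-4,-2,0,2,4,6,8,10,12,14,16,18,20,22,24,26,28,30,32,34,36,38,40,42,44
x: -22,-22,-22,-22,-22,-22,-22,-22,-22,-22,-22,-22,-24,-26,-28,-30,-32,-34,-36,-38,-40,-42,-44,-46,-48,-50,-52,-54,-56,-58,-60,-62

steps = 5; useful = 160; efficiency = 160/160 = 1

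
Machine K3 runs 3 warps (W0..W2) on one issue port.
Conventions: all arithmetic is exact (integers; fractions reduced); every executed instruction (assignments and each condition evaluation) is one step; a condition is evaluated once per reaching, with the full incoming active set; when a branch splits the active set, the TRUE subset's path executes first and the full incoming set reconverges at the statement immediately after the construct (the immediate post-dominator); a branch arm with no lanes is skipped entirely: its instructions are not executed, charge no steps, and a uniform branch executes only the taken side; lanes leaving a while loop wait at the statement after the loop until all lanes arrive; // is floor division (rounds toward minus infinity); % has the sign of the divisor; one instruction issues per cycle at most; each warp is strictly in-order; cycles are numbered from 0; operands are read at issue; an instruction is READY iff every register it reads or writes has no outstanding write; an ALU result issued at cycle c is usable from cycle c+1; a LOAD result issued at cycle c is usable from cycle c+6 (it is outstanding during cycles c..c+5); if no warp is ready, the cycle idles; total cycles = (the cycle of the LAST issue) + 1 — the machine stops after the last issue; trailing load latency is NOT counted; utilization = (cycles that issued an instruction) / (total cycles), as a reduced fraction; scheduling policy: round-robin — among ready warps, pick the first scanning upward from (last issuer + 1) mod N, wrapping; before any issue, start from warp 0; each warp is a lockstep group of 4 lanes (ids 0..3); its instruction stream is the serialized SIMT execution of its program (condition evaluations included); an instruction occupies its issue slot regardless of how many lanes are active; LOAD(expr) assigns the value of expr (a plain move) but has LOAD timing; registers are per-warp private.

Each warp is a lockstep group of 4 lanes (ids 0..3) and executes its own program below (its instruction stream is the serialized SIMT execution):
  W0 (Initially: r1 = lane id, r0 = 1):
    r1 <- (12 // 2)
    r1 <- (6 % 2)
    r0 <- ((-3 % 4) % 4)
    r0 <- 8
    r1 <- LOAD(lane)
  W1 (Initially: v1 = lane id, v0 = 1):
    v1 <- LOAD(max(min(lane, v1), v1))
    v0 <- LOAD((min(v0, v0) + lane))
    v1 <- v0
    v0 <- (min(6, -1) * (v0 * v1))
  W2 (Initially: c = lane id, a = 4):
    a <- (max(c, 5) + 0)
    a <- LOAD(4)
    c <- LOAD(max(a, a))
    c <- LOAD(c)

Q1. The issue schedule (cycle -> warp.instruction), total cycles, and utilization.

cycle 0: W0.I0
cycle 1: W1.I0
cycle 2: W2.I0
cycle 3: W0.I1
cycle 4: W1.I1
cycle 5: W2.I1
cycle 6: W0.I2
cycle 7: W0.I3
cycle 8: W0.I4
cycle 9: idle
cycle 10: W1.I2
cycle 11: W2.I2
cycle 12: W1.I3
cycle 13: idle
cycle 14: idle
cycle 15: idle
cycle 16: idle
cycle 17: W2.I3

Answer: 18 cycles, utilization 13/18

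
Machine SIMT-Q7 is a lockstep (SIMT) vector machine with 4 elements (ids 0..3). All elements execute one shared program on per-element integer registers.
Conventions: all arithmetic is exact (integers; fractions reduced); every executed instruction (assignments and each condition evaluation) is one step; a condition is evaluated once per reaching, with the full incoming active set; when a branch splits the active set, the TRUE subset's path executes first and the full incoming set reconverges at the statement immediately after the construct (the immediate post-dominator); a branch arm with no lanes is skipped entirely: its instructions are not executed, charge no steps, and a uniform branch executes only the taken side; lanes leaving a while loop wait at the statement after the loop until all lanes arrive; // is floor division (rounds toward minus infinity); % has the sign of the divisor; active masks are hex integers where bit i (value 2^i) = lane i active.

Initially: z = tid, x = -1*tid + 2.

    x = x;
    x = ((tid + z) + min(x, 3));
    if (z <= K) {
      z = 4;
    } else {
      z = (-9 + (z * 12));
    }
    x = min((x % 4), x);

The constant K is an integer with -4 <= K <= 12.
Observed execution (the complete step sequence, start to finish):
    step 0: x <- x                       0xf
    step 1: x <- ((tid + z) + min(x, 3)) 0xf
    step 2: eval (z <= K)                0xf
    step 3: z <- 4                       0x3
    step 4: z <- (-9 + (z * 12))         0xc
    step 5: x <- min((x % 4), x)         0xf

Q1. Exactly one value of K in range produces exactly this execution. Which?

Answer: K = 1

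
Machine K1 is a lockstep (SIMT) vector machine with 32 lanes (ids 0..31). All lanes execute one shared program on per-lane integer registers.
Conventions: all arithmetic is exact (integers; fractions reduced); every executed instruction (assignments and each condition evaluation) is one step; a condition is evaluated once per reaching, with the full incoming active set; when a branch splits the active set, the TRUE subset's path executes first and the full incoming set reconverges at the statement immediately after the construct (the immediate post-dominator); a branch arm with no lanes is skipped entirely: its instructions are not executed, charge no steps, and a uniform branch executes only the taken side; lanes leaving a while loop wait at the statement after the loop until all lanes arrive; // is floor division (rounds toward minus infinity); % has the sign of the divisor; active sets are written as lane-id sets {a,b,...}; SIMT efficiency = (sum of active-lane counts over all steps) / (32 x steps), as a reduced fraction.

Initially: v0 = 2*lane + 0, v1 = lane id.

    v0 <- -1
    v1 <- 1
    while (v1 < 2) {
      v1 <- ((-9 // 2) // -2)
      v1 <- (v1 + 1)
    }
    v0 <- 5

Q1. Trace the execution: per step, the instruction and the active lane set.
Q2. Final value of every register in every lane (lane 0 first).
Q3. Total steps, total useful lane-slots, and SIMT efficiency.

step 0: v0 <- -1                     {0,1,2,3,4,5,6,7,8,9,10,11,12,13,14,15,16,17,18,19,20,21,22,23,24,25,26,27,28,29,30,31}
step 1: v1 <- 1                      {0,1,2,3,4,5,6,7,8,9,10,11,12,13,14,15,16,17,18,19,20,21,22,23,24,25,26,27,28,29,30,31}
step 2: eval (v1 < 2)                {0,1,2,3,4,5,6,7,8,9,10,11,12,13,14,15,16,17,18,19,20,21,22,23,24,25,26,27,28,29,30,31}
step 3: v1 <- ((-9 // 2) // -2)      {0,1,2,3,4,5,6,7,8,9,10,11,12,13,14,15,16,17,18,19,20,21,22,23,24,25,26,27,28,29,30,31}
step 4: v1 <- (v1 + 1)               {0,1,2,3,4,5,6,7,8,9,10,11,12,13,14,15,16,17,18,19,20,21,22,23,24,25,26,27,28,29,30,31}
step 5: eval (v1 < 2)                {0,1,2,3,4,5,6,7,8,9,10,11,12,13,14,15,16,17,18,19,20,21,22,23,24,25,26,27,28,29,30,31}
step 6: v0 <- 5                      {0,1,2,3,4,5,6,7,8,9,10,11,12,13,14,15,16,17,18,19,20,21,22,23,24,25,26,27,28,29,30,31}

Answer: 7 steps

v0: 5,5,5,5,5,5,5,5,5,5,5,5,5,5,5,5,5,5,5,5,5,5,5,5,5,5,5,5,5,5,5,5
v1: 3,3,3,3,3,3,3,3,3,3,3,3,3,3,3,3,3,3,3,3,3,3,3,3,3,3,3,3,3,3,3,3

steps = 7; useful = 224; efficiency = 224/224 = 1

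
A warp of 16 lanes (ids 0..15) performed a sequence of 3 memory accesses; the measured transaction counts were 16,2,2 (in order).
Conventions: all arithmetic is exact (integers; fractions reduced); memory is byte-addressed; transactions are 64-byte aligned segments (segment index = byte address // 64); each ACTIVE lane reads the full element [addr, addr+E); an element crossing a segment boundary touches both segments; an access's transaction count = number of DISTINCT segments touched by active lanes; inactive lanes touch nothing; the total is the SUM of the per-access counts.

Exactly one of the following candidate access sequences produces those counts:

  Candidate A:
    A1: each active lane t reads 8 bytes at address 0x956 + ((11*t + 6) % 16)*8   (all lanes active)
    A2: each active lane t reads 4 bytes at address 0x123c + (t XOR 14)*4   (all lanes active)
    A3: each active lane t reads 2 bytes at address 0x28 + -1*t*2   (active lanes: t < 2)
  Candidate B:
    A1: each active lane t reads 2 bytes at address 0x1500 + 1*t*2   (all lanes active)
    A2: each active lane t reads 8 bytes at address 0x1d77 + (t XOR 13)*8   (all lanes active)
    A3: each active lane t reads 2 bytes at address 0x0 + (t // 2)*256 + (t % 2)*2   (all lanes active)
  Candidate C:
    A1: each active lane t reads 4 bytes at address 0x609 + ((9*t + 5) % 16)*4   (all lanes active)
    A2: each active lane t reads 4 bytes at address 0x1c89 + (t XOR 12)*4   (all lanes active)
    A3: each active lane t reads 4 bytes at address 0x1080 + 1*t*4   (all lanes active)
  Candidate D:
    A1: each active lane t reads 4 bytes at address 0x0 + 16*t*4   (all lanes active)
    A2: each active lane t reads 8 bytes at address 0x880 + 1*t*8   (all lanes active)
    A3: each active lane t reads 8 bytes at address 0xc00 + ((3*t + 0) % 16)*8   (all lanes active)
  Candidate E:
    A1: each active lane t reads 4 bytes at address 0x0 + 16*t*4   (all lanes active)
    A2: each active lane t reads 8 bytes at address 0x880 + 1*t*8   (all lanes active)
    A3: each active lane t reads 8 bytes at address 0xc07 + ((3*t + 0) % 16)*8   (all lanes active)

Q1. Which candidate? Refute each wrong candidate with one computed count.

A: A1 gives 3 transactions, not 16
B: A1 gives 1 transaction, not 16
C: A1 gives 2 transactions, not 16
E: A3 gives 3 transactions, not 2
D: all counts match (16,2,2)

Answer: D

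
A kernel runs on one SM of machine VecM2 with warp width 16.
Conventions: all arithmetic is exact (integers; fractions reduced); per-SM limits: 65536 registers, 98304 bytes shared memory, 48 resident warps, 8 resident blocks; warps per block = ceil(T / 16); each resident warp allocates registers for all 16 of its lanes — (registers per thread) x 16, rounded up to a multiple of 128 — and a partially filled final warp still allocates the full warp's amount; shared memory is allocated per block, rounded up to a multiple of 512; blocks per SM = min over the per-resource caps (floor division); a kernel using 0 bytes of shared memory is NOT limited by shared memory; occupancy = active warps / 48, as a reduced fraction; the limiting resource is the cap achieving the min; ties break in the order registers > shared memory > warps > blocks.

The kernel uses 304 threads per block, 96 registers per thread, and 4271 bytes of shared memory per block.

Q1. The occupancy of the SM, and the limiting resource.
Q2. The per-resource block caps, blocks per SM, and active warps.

Answer: occupancy 19/24, limited by registers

registers: 2 blocks
shared memory: 21 blocks
warps: 2 blocks
blocks: 8 blocks

Answer: 2 blocks, 38 active warps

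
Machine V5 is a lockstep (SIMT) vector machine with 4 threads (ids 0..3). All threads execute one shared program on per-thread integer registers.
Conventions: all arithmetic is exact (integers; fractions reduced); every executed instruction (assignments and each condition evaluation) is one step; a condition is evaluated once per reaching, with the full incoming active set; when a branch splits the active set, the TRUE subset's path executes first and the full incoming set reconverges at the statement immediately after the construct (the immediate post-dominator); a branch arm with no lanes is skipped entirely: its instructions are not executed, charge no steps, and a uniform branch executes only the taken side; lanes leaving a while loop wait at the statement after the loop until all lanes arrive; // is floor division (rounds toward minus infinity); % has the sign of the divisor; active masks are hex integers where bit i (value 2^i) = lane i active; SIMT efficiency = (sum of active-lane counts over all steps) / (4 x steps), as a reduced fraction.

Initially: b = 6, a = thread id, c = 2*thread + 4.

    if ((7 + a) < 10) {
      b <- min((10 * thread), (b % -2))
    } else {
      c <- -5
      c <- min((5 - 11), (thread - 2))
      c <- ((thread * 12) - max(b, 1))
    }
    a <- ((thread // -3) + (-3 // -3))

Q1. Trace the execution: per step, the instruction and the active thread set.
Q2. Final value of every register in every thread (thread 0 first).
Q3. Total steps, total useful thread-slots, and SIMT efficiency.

step 0: eval ((7 + a) < 10)          0xf
step 1: b <- min((10 * thread), (b % -2)) 0x7
step 2: c <- -5                      0x8
step 3: c <- min((5 - 11), (thread - 2)) 0x8
step 4: c <- ((thread * 12) - max(b, 1)) 0x8
step 5: a <- ((thread // -3) + (-3 // -3)) 0xf

Answer: 6 steps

b: 0,0,0,6
a: 1,0,0,0
c: 4,6,8,30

steps = 6; useful = 14; efficiency = 14/24 = 7/12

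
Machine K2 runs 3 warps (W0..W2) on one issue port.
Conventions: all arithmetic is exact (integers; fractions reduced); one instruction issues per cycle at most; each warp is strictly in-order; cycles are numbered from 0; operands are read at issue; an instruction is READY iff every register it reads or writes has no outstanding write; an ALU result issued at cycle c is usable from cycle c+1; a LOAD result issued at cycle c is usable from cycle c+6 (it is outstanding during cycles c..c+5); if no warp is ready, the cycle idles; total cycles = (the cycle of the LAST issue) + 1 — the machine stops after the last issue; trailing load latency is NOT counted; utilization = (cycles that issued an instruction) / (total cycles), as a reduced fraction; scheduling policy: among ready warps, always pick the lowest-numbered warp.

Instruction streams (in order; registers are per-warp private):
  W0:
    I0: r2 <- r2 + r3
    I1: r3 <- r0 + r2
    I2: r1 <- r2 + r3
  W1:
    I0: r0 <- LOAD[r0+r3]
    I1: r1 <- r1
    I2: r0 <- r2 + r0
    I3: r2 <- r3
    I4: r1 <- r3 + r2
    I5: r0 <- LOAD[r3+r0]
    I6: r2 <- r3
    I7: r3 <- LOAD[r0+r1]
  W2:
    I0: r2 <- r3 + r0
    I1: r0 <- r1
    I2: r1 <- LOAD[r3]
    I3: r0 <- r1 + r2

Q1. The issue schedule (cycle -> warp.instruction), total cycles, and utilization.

cycle 0: W0.I0
cycle 1: W0.I1
cycle 2: W0.I2
cycle 3: W1.I0
cycle 4: W1.I1
cycle 5: W2.I0
cycle 6: W2.I1
cycle 7: W2.I2
cycle 8: idle
cycle 9: W1.I2
cycle 10: W1.I3
cycle 11: W1.I4
cycle 12: W1.I5
cycle 13: W1.I6
cycle 14: W2.I3
cycle 15: idle
cycle 16: idle
cycle 17: idle
cycle 18: W1.I7

Answer: 19 cycles, utilization 15/19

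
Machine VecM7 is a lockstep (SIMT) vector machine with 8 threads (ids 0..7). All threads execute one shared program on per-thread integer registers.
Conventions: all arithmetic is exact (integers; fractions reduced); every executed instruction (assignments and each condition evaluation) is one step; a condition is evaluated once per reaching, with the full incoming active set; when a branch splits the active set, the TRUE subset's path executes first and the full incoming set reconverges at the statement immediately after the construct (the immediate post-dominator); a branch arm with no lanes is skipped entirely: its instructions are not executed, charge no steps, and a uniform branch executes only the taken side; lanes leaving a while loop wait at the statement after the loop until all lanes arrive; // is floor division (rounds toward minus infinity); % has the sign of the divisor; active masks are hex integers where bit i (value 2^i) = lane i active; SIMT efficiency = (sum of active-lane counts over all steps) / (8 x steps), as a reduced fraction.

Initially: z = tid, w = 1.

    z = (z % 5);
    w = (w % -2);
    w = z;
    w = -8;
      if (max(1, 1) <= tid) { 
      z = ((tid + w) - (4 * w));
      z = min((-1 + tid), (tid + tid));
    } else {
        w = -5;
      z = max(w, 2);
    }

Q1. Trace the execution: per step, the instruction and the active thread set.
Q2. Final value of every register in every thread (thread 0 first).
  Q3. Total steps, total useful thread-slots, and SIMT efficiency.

step 0: z <- (z % 5)                 0xff
step 1: w <- (w % -2)                0xff
step 2: w <- z                       0xff
step 3: w <- -8                      0xff
step 4: eval (max(1, 1) <= tid)      0xff
step 5: z <- ((tid + w) - (4 * w))   0xfe
step 6: z <- min((-1 + tid), (tid + tid)) 0xfe
step 7: w <- -5                      0x01
step 8: z <- max(w, 2)               0x01

Answer: 9 steps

z: 2,0,1,2,3,4,5,6
w: -5,-8,-8,-8,-8,-8,-8,-8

steps = 9; useful = 56; efficiency = 56/72 = 7/9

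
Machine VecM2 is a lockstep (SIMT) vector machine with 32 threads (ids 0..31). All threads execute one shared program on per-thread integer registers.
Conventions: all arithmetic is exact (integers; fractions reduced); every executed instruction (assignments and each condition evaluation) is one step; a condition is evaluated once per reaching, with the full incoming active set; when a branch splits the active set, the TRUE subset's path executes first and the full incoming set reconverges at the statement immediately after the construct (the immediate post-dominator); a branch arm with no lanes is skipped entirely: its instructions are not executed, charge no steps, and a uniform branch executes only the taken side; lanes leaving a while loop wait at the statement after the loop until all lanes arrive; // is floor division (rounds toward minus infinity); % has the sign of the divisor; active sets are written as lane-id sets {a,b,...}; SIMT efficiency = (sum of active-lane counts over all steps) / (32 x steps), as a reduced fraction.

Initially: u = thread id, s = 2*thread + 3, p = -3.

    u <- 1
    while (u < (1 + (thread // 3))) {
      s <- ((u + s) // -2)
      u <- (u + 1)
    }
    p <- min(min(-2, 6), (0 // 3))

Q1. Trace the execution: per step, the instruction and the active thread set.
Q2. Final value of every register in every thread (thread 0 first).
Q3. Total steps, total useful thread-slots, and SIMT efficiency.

step 0: u <- 1                       {0,1,2,3,4,5,6,7,8,9,10,11,12,13,14,15,16,17,18,19,20,21,22,23,24,25,26,27,28,29,30,31}
step 1: eval (u < (1 + (thread // 3))) {0,1,2,3,4,5,6,7,8,9,10,11,12,13,14,15,16,17,18,19,20,21,22,23,24,25,26,27,28,29,30,31}
step 2: s <- ((u + s) // -2)         {3,4,5,6,7,8,9,10,11,12,13,14,15,16,17,18,19,20,21,22,23,24,25,26,27,28,29,30,31}
step 3: u <- (u + 1)                 {3,4,5,6,7,8,9,10,11,12,13,14,15,16,17,18,19,20,21,22,23,24,25,26,27,28,29,30,31}
step 4: eval (u < (1 + (thread // 3))) {3,4,5,6,7,8,9,10,11,12,13,14,15,16,17,18,19,20,21,22,23,24,25,26,27,28,29,30,31}
step 5: s <- ((u + s) // -2)         {6,7,8,9,10,11,12,13,14,15,16,17,18,19,20,21,22,23,24,25,26,27,28,29,30,31}
step 6: u <- (u + 1)                 {6,7,8,9,10,11,12,13,14,15,16,17,18,19,20,21,22,23,24,25,26,27,28,29,30,31}
step 7: eval (u < (1 + (thread // 3))) {6,7,8,9,10,11,12,13,14,15,16,17,18,19,20,21,22,23,24,25,26,27,28,29,30,31}
step 8: s <- ((u + s) // -2)         {9,10,11,12,13,14,15,16,17,18,19,20,21,22,23,24,25,26,27,28,29,30,31}
step 9: u <- (u + 1)                 {9,10,11,12,13,14,15,16,17,18,19,20,21,22,23,24,25,26,27,28,29,30,31}
step 10: eval (u < (1 + (thread // 3))) {9,10,11,12,13,14,15,16,17,18,19,20,21,22,23,24,25,26,27,28,29,30,31}
step 11: s <- ((u + s) // -2)         {12,13,14,15,16,17,18,19,20,21,22,23,24,25,26,27,28,29,30,31}
step 12: u <- (u + 1)                 {12,13,14,15,16,17,18,19,20,21,22,23,24,25,26,27,28,29,30,31}
step 13: eval (u < (1 + (thread // 3))) {12,13,14,15,16,17,18,19,20,21,22,23,24,25,26,27,28,29,30,31}
step 14: s <- ((u + s) // -2)         {15,16,17,18,19,20,21,22,23,24,25,26,27,28,29,30,31}
step 15: u <- (u + 1)                 {15,16,17,18,19,20,21,22,23,24,25,26,27,28,29,30,31}
step 16: eval (u < (1 + (thread // 3))) {15,16,17,18,19,20,21,22,23,24,25,26,27,28,29,30,31}
step 17: s <- ((u + s) // -2)         {18,19,20,21,22,23,24,25,26,27,28,29,30,31}
step 18: u <- (u + 1)                 {18,19,20,21,22,23,24,25,26,27,28,29,30,31}
step 19: eval (u < (1 + (thread // 3))) {18,19,20,21,22,23,24,25,26,27,28,29,30,31}
step 20: s <- ((u + s) // -2)         {21,22,23,24,25,26,27,28,29,30,31}
step 21: u <- (u + 1)                 {21,22,23,24,25,26,27,28,29,30,31}
step 22: eval (u < (1 + (thread // 3))) {21,22,23,24,25,26,27,28,29,30,31}
step 23: s <- ((u + s) // -2)         {24,25,26,27,28,29,30,31}
step 24: u <- (u + 1)                 {24,25,26,27,28,29,30,31}
step 25: eval (u < (1 + (thread // 3))) {24,25,26,27,28,29,30,31}
step 26: s <- ((u + s) // -2)         {27,28,29,30,31}
step 27: u <- (u + 1)                 {27,28,29,30,31}
step 28: eval (u < (1 + (thread // 3))) {27,28,29,30,31}
step 29: s <- ((u + s) // -2)         {30,31}
step 30: u <- (u + 1)                 {30,31}
step 31: eval (u < (1 + (thread // 3))) {30,31}
step 32: p <- min(min(-2, 6), (0 // 3)) {0,1,2,3,4,5,6,7,8,9,10,11,12,13,14,15,16,17,18,19,20,21,22,23,24,25,26,27,28,29,30,31}

Answer: 33 steps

u: 1,1,1,2,2,2,3,3,3,4,4,4,5,5,5,6,6,6,7,7,7,8,8,8,9,9,9,10,10,10,11,11
s: 3,5,7,-5,-6,-7,3,3,4,-4,-4,-4,0,0,0,-3,-3,-3,-2,-2,-2,-3,-3,-3,-3,-3,-3,-3,-3,-3,-4,-4
p: -2,-2,-2,-2,-2,-2,-2,-2,-2,-2,-2,-2,-2,-2,-2,-2,-2,-2,-2,-2,-2,-2,-2,-2,-2,-2,-2,-2,-2,-2,-2,-2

steps = 33; useful = 561; efficiency = 561/1056 = 17/32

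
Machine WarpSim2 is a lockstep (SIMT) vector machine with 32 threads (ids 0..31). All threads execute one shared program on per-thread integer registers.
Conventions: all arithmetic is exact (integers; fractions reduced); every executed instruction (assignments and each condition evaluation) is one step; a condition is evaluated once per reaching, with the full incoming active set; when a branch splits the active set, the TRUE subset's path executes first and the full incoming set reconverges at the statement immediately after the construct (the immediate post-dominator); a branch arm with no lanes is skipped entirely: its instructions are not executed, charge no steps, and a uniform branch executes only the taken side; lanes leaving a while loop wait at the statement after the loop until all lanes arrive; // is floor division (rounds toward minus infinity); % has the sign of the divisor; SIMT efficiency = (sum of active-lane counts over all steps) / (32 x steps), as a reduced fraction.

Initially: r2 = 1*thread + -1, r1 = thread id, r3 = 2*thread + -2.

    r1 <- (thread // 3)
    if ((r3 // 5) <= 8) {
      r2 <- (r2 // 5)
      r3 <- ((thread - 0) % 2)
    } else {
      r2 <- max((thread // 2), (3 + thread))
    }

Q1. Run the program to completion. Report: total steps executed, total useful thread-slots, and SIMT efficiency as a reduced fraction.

Answer: 5 steps, 120 useful, 3/4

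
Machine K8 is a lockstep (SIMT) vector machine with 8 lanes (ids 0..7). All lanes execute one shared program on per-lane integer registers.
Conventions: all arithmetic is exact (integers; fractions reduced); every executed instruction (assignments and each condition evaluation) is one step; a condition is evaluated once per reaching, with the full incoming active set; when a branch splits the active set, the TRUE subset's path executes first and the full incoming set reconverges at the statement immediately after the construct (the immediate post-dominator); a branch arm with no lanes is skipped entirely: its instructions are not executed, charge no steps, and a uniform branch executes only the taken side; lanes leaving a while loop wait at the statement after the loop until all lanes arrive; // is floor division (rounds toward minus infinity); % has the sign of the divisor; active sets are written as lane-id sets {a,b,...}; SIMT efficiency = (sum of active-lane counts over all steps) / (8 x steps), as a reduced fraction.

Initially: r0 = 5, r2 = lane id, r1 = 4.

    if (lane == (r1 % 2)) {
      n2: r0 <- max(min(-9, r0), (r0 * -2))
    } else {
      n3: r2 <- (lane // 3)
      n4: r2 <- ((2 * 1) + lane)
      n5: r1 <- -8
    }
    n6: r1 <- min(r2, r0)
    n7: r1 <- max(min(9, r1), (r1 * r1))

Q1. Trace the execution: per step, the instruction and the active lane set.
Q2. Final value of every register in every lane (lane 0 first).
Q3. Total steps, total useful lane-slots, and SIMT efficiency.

step 0: eval (lane == (r1 % 2))      {0,1,2,3,4,5,6,7}
step 1: r0 <- max(min(-9, r0), (r0 * -2)) {0}
step 2: r2 <- (lane // 3)            {1,2,3,4,5,6,7}
step 3: r2 <- ((2 * 1) + lane)       {1,2,3,4,5,6,7}
step 4: r1 <- -8                     {1,2,3,4,5,6,7}
step 5: r1 <- min(r2, r0)            {0,1,2,3,4,5,6,7}
step 6: r1 <- max(min(9, r1), (r1 * r1)) {0,1,2,3,4,5,6,7}

Answer: 7 steps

r0: -9,5,5,5,5,5,5,5
r2: 0,3,4,5,6,7,8,9
r1: 81,9,16,25,25,25,25,25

steps = 7; useful = 46; efficiency = 46/56 = 23/28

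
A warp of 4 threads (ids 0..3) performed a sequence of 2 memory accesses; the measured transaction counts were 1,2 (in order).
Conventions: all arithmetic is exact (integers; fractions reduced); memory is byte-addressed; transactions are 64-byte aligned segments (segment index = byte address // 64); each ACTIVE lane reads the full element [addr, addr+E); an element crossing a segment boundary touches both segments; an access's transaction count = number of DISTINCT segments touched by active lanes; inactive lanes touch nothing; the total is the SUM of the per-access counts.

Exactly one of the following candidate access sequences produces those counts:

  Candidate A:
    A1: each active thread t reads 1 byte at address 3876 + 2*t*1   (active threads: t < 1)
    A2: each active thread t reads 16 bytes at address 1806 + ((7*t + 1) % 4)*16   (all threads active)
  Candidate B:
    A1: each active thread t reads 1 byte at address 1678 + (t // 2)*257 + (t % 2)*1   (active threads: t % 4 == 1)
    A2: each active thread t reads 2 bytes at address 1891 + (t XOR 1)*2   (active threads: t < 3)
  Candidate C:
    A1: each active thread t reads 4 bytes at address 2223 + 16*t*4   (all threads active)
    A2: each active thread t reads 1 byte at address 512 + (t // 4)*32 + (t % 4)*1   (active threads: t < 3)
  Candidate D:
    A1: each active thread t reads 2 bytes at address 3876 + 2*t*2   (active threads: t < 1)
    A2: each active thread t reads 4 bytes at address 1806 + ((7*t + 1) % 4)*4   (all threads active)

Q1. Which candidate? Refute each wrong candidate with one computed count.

B: A2 gives 1 transaction, not 2
C: A1 gives 4 transactions, not 1
D: A2 gives 1 transaction, not 2
A: all counts match (1,2)

Answer: A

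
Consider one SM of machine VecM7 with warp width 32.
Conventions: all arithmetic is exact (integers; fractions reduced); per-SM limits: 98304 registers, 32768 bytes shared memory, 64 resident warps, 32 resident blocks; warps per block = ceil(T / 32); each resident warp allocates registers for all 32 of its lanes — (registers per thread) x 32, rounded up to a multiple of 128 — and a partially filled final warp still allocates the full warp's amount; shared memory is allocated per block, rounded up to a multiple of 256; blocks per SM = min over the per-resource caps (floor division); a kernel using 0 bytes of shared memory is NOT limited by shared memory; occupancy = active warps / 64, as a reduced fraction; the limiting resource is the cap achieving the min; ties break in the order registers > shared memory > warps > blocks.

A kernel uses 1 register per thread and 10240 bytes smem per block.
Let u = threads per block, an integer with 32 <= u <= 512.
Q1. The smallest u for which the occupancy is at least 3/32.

Answer: u = 33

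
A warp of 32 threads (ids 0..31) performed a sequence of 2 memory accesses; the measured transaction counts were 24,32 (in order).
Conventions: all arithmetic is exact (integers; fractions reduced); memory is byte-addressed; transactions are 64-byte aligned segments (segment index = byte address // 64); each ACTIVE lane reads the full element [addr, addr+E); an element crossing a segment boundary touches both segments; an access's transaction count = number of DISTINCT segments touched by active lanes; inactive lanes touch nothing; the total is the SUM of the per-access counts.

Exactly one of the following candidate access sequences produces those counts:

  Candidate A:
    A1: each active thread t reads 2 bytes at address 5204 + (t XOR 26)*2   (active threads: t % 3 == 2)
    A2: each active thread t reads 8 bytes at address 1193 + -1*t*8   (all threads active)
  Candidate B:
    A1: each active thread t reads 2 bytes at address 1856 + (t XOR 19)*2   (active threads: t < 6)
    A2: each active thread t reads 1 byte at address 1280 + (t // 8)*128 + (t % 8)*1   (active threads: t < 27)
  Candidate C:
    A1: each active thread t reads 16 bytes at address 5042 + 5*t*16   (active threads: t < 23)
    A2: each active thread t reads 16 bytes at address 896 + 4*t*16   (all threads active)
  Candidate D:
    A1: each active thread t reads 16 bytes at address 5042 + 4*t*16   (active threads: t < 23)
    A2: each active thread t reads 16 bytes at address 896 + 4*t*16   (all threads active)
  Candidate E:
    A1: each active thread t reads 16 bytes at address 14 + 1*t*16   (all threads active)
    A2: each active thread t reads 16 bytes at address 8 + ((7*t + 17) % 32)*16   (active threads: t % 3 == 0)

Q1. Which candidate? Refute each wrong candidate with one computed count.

A: A1 gives 2 transactions, not 24
B: A1 gives 1 transaction, not 24
C: A1 gives 29 transactions, not 24
E: A1 gives 9 transactions, not 24
D: all counts match (24,32)

Answer: D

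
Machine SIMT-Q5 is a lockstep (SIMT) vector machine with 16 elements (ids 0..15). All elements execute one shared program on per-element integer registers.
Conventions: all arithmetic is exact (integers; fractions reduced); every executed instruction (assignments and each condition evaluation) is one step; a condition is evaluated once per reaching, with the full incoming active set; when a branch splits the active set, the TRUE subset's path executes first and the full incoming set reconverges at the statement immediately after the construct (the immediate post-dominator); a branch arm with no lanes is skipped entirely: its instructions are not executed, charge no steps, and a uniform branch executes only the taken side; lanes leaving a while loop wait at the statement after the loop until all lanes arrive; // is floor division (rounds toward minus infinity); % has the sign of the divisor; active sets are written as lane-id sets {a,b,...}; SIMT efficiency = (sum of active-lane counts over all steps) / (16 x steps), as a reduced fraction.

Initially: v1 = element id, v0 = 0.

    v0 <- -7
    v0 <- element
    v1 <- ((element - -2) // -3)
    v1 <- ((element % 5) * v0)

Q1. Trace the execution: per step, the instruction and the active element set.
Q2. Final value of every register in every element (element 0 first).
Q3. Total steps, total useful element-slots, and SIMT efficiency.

step 0: v0 <- -7                     {0,1,2,3,4,5,6,7,8,9,10,11,12,13,14,15}
step 1: v0 <- element                {0,1,2,3,4,5,6,7,8,9,10,11,12,13,14,15}
step 2: v1 <- ((element - -2) // -3) {0,1,2,3,4,5,6,7,8,9,10,11,12,13,14,15}
step 3: v1 <- ((element % 5) * v0)   {0,1,2,3,4,5,6,7,8,9,10,11,12,13,14,15}

Answer: 4 steps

v1: 0,1,4,9,16,0,6,14,24,36,0,11,24,39,56,0
v0: 0,1,2,3,4,5,6,7,8,9,10,11,12,13,14,15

steps = 4; useful = 64; efficiency = 64/64 = 1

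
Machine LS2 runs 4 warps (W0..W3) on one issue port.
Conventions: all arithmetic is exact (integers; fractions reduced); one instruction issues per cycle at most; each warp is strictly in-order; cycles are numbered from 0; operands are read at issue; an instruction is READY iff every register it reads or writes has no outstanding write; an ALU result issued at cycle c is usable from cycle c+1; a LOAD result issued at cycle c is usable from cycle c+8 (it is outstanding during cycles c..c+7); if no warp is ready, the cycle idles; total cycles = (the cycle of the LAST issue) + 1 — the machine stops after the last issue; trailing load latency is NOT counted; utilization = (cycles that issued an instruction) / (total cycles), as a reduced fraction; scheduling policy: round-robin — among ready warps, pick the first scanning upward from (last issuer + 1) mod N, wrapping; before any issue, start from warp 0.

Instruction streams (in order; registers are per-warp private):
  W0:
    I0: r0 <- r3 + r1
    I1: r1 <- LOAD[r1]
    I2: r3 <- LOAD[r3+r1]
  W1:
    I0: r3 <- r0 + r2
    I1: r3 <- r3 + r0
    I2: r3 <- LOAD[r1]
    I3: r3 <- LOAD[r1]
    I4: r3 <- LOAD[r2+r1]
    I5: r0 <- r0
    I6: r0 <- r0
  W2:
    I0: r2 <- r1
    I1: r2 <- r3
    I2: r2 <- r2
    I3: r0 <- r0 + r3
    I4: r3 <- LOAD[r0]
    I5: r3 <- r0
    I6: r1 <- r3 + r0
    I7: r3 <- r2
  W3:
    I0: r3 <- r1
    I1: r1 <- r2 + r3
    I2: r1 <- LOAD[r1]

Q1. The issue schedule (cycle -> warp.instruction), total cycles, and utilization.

cycle 0: W0.I0
cycle 1: W1.I0
cycle 2: W2.I0
cycle 3: W3.I0
cycle 4: W0.I1
cycle 5: W1.I1
cycle 6: W2.I1
cycle 7: W3.I1
cycle 8: W1.I2
cycle 9: W2.I2
cycle 10: W3.I2
cycle 11: W2.I3
cycle 12: W0.I2
cycle 13: W2.I4
cycle 14: idle
cycle 15: idle
cycle 16: W1.I3
cycle 17: idle
cycle 18: idle
cycle 19: idle
cycle 20: idle
cycle 21: W2.I5
cycle 22: W2.I6
cycle 23: W2.I7
cycle 24: W1.I4
cycle 25: W1.I5
cycle 26: W1.I6

Answer: 27 cycles, utilization 7/9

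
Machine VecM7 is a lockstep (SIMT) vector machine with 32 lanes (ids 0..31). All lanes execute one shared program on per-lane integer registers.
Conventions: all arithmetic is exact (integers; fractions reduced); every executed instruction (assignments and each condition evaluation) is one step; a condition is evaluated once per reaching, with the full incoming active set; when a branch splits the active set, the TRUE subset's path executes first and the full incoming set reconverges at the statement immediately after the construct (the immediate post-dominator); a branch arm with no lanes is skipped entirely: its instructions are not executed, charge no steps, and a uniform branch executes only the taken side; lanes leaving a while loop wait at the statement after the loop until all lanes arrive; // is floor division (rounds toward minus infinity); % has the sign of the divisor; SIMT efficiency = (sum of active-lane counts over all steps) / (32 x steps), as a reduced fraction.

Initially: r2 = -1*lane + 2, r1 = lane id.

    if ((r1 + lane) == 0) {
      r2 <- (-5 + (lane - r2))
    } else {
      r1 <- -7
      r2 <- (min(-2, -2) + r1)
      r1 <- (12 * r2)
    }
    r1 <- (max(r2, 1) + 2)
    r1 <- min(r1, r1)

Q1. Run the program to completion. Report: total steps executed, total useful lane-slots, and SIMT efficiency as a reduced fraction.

Answer: 7 steps, 190 useful, 95/112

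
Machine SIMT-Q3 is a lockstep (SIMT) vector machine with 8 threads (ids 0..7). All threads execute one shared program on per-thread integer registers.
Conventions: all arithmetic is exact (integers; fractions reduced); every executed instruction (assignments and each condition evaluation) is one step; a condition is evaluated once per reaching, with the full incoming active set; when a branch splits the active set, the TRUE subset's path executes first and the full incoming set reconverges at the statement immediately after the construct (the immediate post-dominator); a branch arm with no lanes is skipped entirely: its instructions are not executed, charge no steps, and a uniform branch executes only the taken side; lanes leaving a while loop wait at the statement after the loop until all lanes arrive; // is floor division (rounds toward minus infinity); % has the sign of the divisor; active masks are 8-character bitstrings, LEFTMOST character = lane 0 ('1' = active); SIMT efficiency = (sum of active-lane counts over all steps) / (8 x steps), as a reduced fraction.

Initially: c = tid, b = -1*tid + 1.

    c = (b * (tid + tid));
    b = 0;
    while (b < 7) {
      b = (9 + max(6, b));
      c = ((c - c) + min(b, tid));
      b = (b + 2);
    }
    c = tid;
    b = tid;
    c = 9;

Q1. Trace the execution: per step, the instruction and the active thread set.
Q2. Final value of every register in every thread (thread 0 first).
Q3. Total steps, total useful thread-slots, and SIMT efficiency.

step 0: c <- (b * (tid + tid))       11111111
step 1: b <- 0                       11111111
step 2: eval (b < 7)                 11111111
step 3: b <- (9 + max(6, b))         11111111
step 4: c <- ((c - c) + min(b, tid)) 11111111
step 5: b <- (b + 2)                 11111111
step 6: eval (b < 7)                 11111111
step 7: c <- tid                     11111111
step 8: b <- tid                     11111111
step 9: c <- 9                       11111111

Answer: 10 steps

c: 9,9,9,9,9,9,9,9
b: 0,1,2,3,4,5,6,7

steps = 10; useful = 80; efficiency = 80/80 = 1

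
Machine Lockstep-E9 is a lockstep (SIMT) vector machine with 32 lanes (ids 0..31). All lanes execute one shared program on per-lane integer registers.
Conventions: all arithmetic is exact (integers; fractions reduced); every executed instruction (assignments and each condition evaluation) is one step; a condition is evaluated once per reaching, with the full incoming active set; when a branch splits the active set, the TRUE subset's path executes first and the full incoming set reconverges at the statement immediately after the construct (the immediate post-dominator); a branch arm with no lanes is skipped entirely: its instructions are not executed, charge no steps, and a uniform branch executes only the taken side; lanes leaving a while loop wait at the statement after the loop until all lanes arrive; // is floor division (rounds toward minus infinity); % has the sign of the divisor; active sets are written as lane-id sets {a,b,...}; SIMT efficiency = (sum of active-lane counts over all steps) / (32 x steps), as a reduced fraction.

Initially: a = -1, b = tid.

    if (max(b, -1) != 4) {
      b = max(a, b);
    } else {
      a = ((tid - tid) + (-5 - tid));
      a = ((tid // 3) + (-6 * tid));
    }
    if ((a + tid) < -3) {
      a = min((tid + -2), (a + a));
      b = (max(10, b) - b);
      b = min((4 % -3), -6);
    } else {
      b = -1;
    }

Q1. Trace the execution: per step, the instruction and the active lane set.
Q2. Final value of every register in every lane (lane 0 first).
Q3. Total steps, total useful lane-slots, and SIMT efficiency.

step 0: eval (max(b, -1) != 4)       {0,1,2,3,4,5,6,7,8,9,10,11,12,13,14,15,16,17,18,19,20,21,22,23,24,25,26,27,28,29,30,31}
step 1: b <- max(a, b)               {0,1,2,3,5,6,7,8,9,10,11,12,13,14,15,16,17,18,19,20,21,22,23,24,25,26,27,28,29,30,31}
step 2: a <- ((tid - tid) + (-5 - tid)) {4}
step 3: a <- ((tid // 3) + (-6 * tid)) {4}
step 4: eval ((a + tid) < -3)        {0,1,2,3,4,5,6,7,8,9,10,11,12,13,14,15,16,17,18,19,20,21,22,23,24,25,26,27,28,29,30,31}
step 5: a <- min((tid + -2), (a + a)) {4}
step 6: b <- (max(10, b) - b)        {4}
step 7: b <- min((4 % -3), -6)       {4}
step 8: b <- -1                      {0,1,2,3,5,6,7,8,9,10,11,12,13,14,15,16,17,18,19,20,21,22,23,24,25,26,27,28,29,30,31}

Answer: 9 steps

a: -1,-1,-1,-1,-46,-1,-1,-1,-1,-1,-1,-1,-1,-1,-1,-1,-1,-1,-1,-1,-1,-1,-1,-1,-1,-1,-1,-1,-1,-1,-1,-1
b: -1,-1,-1,-1,-6,-1,-1,-1,-1,-1,-1,-1,-1,-1,-1,-1,-1,-1,-1,-1,-1,-1,-1,-1,-1,-1,-1,-1,-1,-1,-1,-1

steps = 9; useful = 131; efficiency = 131/288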